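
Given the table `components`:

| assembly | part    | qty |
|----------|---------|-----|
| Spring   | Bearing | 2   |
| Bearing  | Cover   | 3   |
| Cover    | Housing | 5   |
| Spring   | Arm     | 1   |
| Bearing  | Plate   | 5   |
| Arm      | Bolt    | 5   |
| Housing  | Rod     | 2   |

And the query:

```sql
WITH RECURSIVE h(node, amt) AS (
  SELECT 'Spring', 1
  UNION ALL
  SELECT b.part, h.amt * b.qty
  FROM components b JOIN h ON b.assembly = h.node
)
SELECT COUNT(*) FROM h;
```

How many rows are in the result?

Base: (Spring, amt=1).
Iteration 1: components of {Spring} -> Arm = 1*1 = 1, Bearing = 1*2 = 2.
Iteration 2: components of {Arm,Bearing} -> Bolt = 1*5 = 5, Cover = 2*3 = 6, Plate = 2*5 = 10.
Iteration 3: components of {Bolt,Cover,Plate} -> Housing = 6*5 = 30.
Iteration 4: components of {Housing} -> Rod = 30*2 = 60.
Iteration 5: no further components; recursion stops.
Total rows emitted: 8.

8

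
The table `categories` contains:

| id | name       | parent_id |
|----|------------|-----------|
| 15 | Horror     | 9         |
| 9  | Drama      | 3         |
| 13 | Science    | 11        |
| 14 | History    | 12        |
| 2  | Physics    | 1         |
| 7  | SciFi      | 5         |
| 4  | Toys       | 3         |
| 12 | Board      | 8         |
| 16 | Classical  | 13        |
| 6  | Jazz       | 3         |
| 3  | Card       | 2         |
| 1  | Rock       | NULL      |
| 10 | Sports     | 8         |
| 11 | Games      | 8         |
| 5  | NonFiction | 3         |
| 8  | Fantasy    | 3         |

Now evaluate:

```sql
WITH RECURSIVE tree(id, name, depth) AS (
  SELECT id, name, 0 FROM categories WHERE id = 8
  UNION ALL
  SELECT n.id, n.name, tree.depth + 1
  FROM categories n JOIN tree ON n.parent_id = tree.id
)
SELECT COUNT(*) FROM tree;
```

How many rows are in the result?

7

Base: id=8 (Fantasy) at depth 0.
Iteration 1: rows with parent_id in {8} -> Sports (id 10, depth 1), Games (id 11, depth 1), Board (id 12, depth 1).
Iteration 2: rows with parent_id in {10,11,12} -> Science (id 13, depth 2), History (id 14, depth 2).
Iteration 3: rows with parent_id in {13,14} -> Classical (id 16, depth 3).
Iteration 4: no rows with parent_id in {16}; recursion stops.
Total rows emitted: 7.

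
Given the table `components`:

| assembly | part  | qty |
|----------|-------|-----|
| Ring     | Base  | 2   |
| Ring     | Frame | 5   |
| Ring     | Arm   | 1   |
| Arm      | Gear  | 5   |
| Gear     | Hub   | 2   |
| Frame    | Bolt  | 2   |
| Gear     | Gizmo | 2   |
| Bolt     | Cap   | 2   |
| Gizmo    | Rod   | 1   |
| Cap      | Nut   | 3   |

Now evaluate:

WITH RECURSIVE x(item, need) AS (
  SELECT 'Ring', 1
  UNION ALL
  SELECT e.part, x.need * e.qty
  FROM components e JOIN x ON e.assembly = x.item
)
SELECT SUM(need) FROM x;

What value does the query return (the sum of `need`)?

134

Base: (Ring, need=1).
Iteration 1: components of {Ring} -> Arm = 1*1 = 1, Base = 1*2 = 2, Frame = 1*5 = 5.
Iteration 2: components of {Arm,Base,Frame} -> Bolt = 5*2 = 10, Gear = 1*5 = 5.
Iteration 3: components of {Bolt,Gear} -> Cap = 10*2 = 20, Gizmo = 5*2 = 10, Hub = 5*2 = 10.
Iteration 4: components of {Cap,Gizmo,Hub} -> Nut = 20*3 = 60, Rod = 10*1 = 10.
Iteration 5: no further components; recursion stops.
SUM(need) = 1 + 2 + 5 + 1 + 10 + 5 + 20 + 10 + 10 + 60 + 10 = 134.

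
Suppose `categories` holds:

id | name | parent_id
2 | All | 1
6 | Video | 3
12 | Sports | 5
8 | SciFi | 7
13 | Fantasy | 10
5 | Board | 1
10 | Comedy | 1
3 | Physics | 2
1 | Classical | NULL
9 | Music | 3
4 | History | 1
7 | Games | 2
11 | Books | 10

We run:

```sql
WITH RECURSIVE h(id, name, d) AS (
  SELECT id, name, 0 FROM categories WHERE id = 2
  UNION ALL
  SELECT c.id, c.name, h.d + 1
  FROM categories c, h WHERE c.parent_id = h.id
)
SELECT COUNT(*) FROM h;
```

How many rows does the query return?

6

Base: id=2 (All) at d 0.
Iteration 1: rows with parent_id in {2} -> Physics (id 3, d 1), Games (id 7, d 1).
Iteration 2: rows with parent_id in {3,7} -> Video (id 6, d 2), SciFi (id 8, d 2), Music (id 9, d 2).
Iteration 3: no rows with parent_id in {6,8,9}; recursion stops.
Total rows emitted: 6.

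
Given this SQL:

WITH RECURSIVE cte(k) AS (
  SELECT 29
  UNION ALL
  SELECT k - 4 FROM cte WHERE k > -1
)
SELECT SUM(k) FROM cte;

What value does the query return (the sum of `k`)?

117

Base: k=29.
Iteration 1: 29 > -1 holds -> k = 29 - 4 = 25.
Iteration 2: 25 > -1 holds -> k = 25 - 4 = 21.
Iteration 3: 21 > -1 holds -> k = 21 - 4 = 17.
Iteration 4: 17 > -1 holds -> k = 17 - 4 = 13.
Iteration 5: 13 > -1 holds -> k = 13 - 4 = 9.
Iteration 6: 9 > -1 holds -> k = 9 - 4 = 5.
Iteration 7: 5 > -1 holds -> k = 5 - 4 = 1.
Iteration 8: 1 > -1 holds -> k = 1 - 4 = -3.
Iteration 9: -3 > -1 fails; recursion stops.
SUM(k) = 29 + 25 + 21 + 17 + 13 + 9 + 5 + 1 + -3 = 117.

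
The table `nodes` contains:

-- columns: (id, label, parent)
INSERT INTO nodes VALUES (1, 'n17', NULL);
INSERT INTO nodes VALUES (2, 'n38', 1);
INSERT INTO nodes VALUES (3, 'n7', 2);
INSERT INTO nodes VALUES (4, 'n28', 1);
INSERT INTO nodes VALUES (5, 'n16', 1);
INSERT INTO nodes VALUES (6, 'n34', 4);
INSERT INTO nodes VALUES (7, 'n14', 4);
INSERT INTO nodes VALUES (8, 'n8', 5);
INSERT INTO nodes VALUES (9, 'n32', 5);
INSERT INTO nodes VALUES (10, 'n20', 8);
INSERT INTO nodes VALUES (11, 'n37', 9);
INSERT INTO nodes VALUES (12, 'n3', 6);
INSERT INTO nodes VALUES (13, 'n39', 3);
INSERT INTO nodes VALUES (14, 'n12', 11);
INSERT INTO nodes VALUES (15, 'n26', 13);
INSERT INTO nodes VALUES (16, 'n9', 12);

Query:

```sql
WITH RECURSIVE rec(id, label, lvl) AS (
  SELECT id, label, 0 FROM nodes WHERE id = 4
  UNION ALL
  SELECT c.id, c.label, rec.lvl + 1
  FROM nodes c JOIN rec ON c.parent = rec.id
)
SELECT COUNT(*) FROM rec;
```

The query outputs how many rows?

5

Base: id=4 (n28) at lvl 0.
Iteration 1: rows with parent in {4} -> n34 (id 6, lvl 1), n14 (id 7, lvl 1).
Iteration 2: rows with parent in {6,7} -> n3 (id 12, lvl 2).
Iteration 3: rows with parent in {12} -> n9 (id 16, lvl 3).
Iteration 4: no rows with parent in {16}; recursion stops.
Total rows emitted: 5.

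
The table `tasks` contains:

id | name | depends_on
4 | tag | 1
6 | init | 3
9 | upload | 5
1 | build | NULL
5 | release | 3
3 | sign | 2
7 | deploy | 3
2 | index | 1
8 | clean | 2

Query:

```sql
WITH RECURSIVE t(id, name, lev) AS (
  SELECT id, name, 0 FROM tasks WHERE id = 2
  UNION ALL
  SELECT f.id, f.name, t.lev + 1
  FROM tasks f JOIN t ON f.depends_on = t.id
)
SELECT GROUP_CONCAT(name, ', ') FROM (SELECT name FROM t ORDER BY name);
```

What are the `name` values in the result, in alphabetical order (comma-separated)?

Base: id=2 (index) at lev 0.
Iteration 1: rows with depends_on in {2} -> sign (id 3, lev 1), clean (id 8, lev 1).
Iteration 2: rows with depends_on in {3,8} -> release (id 5, lev 2), init (id 6, lev 2), deploy (id 7, lev 2).
Iteration 3: rows with depends_on in {5,6,7} -> upload (id 9, lev 3).
Iteration 4: no rows with depends_on in {9}; recursion stops.

clean, deploy, index, init, release, sign, upload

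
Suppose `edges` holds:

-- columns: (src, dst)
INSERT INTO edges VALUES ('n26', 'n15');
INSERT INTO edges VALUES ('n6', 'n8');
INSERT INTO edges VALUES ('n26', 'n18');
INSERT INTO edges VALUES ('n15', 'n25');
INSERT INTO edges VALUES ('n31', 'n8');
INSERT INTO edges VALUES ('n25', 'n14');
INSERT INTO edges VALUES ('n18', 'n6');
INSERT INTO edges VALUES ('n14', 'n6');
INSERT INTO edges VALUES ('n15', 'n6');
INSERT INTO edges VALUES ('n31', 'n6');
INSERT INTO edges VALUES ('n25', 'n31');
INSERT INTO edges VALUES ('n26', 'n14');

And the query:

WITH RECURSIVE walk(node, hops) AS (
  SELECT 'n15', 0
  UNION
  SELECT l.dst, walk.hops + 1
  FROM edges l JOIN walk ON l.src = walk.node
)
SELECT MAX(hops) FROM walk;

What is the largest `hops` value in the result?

4

Base: (n15, hops=0).
Iteration 1: edges from {n15} -> (n25, hops=1), (n6, hops=1).
Iteration 2: edges from {n25,n6} -> (n14, hops=2), (n31, hops=2), (n8, hops=2).
Iteration 3: edges from {n14,n31,n8} -> (n6, hops=3), (n8, hops=3). [UNION drops 1 duplicate row(s)]
Iteration 4: edges from {n6,n8} -> (n8, hops=4).
Iteration 5: no outgoing edges from {n8}; recursion stops.
hops values: 0, 1, 1, 2, 2, 2, 3, 3, 4; the maximum is 4.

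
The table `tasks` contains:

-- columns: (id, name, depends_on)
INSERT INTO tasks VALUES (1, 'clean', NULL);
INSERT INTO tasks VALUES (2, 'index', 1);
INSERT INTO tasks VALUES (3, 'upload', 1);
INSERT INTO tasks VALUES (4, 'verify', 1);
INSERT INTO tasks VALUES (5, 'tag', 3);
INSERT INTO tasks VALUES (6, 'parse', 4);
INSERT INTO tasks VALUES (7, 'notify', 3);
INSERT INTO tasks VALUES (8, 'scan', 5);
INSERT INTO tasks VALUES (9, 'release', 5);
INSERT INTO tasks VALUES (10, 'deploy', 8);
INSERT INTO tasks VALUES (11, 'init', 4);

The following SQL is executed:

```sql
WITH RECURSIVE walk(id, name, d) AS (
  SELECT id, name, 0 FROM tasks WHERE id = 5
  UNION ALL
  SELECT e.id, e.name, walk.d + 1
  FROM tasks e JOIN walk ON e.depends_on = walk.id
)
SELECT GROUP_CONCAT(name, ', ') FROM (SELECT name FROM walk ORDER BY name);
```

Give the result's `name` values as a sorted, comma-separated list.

Base: id=5 (tag) at d 0.
Iteration 1: rows with depends_on in {5} -> scan (id 8, d 1), release (id 9, d 1).
Iteration 2: rows with depends_on in {8,9} -> deploy (id 10, d 2).
Iteration 3: no rows with depends_on in {10}; recursion stops.

deploy, release, scan, tag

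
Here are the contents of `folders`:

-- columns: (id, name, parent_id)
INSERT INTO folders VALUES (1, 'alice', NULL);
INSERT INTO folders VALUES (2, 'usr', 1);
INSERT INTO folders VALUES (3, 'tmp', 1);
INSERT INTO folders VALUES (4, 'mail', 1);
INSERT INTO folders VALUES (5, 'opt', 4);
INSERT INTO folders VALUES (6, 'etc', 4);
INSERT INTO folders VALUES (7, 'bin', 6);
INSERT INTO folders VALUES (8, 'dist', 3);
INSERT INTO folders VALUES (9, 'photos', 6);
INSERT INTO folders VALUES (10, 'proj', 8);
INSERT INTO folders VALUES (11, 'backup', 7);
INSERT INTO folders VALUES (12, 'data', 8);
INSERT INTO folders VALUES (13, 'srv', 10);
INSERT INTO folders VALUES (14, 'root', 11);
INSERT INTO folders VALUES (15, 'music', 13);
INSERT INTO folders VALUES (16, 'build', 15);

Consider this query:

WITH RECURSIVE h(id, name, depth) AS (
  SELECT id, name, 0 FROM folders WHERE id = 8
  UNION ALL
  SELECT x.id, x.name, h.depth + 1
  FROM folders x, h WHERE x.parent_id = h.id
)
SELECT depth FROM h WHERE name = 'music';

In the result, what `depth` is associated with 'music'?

Base: id=8 (dist) at depth 0.
Iteration 1: rows with parent_id in {8} -> proj (id 10, depth 1), data (id 12, depth 1).
Iteration 2: rows with parent_id in {10,12} -> srv (id 13, depth 2).
Iteration 3: rows with parent_id in {13} -> music (id 15, depth 3).
Iteration 4: rows with parent_id in {15} -> build (id 16, depth 4).
Iteration 5: no rows with parent_id in {16}; recursion stops.

3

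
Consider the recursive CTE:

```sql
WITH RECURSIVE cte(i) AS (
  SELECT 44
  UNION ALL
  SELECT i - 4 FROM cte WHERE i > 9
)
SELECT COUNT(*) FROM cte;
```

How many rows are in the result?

Base: i=44.
Iteration 1: 44 > 9 holds -> i = 44 - 4 = 40.
Iteration 2: 40 > 9 holds -> i = 40 - 4 = 36.
Iteration 3: 36 > 9 holds -> i = 36 - 4 = 32.
Iteration 4: 32 > 9 holds -> i = 32 - 4 = 28.
Iteration 5: 28 > 9 holds -> i = 28 - 4 = 24.
Iteration 6: 24 > 9 holds -> i = 24 - 4 = 20.
Iteration 7: 20 > 9 holds -> i = 20 - 4 = 16.
Iteration 8: 16 > 9 holds -> i = 16 - 4 = 12.
Iteration 9: 12 > 9 holds -> i = 12 - 4 = 8.
Iteration 10: 8 > 9 fails; recursion stops.
Total rows emitted: 10.

10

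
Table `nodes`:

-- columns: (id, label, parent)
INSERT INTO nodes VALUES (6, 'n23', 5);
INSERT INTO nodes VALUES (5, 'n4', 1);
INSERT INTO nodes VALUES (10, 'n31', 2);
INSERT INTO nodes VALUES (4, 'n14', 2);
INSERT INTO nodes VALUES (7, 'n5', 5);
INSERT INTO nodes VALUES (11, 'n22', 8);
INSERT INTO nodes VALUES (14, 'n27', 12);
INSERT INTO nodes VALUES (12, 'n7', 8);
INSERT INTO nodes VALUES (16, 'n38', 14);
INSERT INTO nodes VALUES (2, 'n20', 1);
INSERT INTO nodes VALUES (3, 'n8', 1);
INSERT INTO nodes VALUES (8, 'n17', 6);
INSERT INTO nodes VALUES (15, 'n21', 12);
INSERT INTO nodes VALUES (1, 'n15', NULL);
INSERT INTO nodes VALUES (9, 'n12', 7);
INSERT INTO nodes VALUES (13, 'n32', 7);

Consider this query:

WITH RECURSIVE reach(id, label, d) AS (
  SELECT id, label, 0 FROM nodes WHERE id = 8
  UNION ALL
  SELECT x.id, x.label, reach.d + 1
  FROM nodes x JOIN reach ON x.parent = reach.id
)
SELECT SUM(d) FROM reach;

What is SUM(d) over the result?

9

Base: id=8 (n17) at d 0.
Iteration 1: rows with parent in {8} -> n22 (id 11, d 1), n7 (id 12, d 1).
Iteration 2: rows with parent in {11,12} -> n27 (id 14, d 2), n21 (id 15, d 2).
Iteration 3: rows with parent in {14,15} -> n38 (id 16, d 3).
Iteration 4: no rows with parent in {16}; recursion stops.
SUM(d) = 0 + 1 + 1 + 2 + 2 + 3 = 9.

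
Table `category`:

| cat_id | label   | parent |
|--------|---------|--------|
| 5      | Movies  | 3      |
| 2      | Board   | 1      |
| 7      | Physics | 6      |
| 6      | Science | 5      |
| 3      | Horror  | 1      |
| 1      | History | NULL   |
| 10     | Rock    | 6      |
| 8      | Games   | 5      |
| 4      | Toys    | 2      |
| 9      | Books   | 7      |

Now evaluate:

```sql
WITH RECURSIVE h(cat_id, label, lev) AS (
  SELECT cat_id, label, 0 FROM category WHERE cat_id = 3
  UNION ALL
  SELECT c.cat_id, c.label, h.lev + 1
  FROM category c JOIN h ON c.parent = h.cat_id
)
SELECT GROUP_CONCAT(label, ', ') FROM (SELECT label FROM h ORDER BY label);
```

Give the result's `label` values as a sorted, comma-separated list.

Books, Games, Horror, Movies, Physics, Rock, Science

Base: cat_id=3 (Horror) at lev 0.
Iteration 1: rows with parent in {3} -> Movies (id 5, lev 1).
Iteration 2: rows with parent in {5} -> Science (id 6, lev 2), Games (id 8, lev 2).
Iteration 3: rows with parent in {6,8} -> Physics (id 7, lev 3), Rock (id 10, lev 3).
Iteration 4: rows with parent in {7,10} -> Books (id 9, lev 4).
Iteration 5: no rows with parent in {9}; recursion stops.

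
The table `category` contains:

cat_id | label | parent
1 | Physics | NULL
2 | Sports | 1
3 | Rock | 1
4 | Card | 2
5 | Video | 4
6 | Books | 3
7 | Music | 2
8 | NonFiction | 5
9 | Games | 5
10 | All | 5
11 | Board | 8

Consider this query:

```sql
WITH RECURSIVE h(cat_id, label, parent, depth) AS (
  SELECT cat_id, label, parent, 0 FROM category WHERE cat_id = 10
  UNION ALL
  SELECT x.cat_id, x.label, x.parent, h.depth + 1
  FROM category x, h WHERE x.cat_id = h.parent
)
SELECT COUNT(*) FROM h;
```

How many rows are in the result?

Base: cat_id=10 (All), parent=5, depth 0.
Iteration 1: join on cat_id=5 -> Video (id 5, parent=4, depth 1).
Iteration 2: join on cat_id=4 -> Card (id 4, parent=2, depth 2).
Iteration 3: join on cat_id=2 -> Sports (id 2, parent=1, depth 3).
Iteration 4: join on cat_id=1 -> Physics (id 1, parent=NULL, depth 4).
Iteration 5: parent is NULL; no match; recursion stops.
Total rows emitted: 5.

5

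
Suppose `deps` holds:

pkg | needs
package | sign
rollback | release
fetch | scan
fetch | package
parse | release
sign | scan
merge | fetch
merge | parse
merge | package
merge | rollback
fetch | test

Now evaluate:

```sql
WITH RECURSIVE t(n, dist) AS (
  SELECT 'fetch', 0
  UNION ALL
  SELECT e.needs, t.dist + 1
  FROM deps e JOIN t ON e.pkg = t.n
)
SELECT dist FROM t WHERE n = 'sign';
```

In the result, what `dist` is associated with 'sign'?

Base: (fetch, dist=0).
Iteration 1: edges from {fetch} -> (package, dist=1), (scan, dist=1), (test, dist=1).
Iteration 2: edges from {package,scan,test} -> (sign, dist=2).
Iteration 3: edges from {sign} -> (scan, dist=3).
Iteration 4: no outgoing edges from {scan}; recursion stops.

2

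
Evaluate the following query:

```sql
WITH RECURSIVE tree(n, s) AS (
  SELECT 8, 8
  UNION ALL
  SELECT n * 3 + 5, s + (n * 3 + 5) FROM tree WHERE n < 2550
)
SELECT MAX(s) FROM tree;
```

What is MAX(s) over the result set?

Base: n=8, s=8.
Iteration 1: 8 < 2550 holds -> n = 8 * 3 + 5 = 29, s = 8 + 29 = 37.
Iteration 2: 29 < 2550 holds -> n = 29 * 3 + 5 = 92, s = 37 + 92 = 129.
Iteration 3: 92 < 2550 holds -> n = 92 * 3 + 5 = 281, s = 129 + 281 = 410.
Iteration 4: 281 < 2550 holds -> n = 281 * 3 + 5 = 848, s = 410 + 848 = 1258.
Iteration 5: 848 < 2550 holds -> n = 848 * 3 + 5 = 2549, s = 1258 + 2549 = 3807.
Iteration 6: 2549 < 2550 holds -> n = 2549 * 3 + 5 = 7652, s = 3807 + 7652 = 11459.
Iteration 7: 7652 < 2550 fails; recursion stops.
s values: 8, 37, 129, 410, 1258, 3807, 11459; the maximum is 11459.

11459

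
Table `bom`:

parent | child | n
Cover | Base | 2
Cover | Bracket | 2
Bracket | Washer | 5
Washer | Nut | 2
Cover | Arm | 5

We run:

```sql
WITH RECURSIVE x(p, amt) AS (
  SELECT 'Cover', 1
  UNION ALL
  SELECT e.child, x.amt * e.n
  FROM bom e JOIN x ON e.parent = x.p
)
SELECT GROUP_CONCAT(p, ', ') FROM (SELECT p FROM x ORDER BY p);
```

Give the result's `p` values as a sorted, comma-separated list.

Base: (Cover, amt=1).
Iteration 1: components of {Cover} -> Arm = 1*5 = 5, Base = 1*2 = 2, Bracket = 1*2 = 2.
Iteration 2: components of {Arm,Base,Bracket} -> Washer = 2*5 = 10.
Iteration 3: components of {Washer} -> Nut = 10*2 = 20.
Iteration 4: no further components; recursion stops.

Arm, Base, Bracket, Cover, Nut, Washer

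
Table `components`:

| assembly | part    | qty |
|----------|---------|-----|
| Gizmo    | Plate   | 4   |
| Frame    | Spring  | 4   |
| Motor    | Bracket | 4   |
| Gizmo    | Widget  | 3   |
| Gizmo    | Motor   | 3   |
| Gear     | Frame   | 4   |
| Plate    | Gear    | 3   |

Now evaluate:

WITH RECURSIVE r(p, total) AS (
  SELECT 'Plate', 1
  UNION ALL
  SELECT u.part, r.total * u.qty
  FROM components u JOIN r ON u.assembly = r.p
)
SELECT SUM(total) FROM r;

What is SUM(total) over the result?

Base: (Plate, total=1).
Iteration 1: components of {Plate} -> Gear = 1*3 = 3.
Iteration 2: components of {Gear} -> Frame = 3*4 = 12.
Iteration 3: components of {Frame} -> Spring = 12*4 = 48.
Iteration 4: no further components; recursion stops.
SUM(total) = 1 + 3 + 12 + 48 = 64.

64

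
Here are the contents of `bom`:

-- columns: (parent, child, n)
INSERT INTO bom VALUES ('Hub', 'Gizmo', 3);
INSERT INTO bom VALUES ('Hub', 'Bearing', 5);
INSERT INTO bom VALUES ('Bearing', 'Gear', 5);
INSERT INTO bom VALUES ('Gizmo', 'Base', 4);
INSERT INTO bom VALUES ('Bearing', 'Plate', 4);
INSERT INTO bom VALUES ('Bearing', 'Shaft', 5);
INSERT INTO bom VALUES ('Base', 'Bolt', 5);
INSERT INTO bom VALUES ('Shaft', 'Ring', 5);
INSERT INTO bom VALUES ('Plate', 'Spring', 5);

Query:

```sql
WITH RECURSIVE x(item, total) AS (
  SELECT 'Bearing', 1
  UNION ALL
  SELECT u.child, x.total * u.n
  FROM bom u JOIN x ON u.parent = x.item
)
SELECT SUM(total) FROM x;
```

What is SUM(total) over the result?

60

Base: (Bearing, total=1).
Iteration 1: components of {Bearing} -> Gear = 1*5 = 5, Plate = 1*4 = 4, Shaft = 1*5 = 5.
Iteration 2: components of {Gear,Plate,Shaft} -> Ring = 5*5 = 25, Spring = 4*5 = 20.
Iteration 3: no further components; recursion stops.
SUM(total) = 1 + 5 + 4 + 5 + 20 + 25 = 60.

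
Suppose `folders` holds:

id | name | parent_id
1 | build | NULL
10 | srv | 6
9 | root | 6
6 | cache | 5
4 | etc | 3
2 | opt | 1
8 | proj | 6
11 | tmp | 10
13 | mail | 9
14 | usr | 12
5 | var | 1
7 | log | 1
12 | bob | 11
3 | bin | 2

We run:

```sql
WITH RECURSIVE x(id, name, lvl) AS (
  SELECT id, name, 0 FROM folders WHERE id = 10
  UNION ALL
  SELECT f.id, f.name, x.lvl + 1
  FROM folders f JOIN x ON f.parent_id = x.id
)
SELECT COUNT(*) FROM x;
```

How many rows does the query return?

4

Base: id=10 (srv) at lvl 0.
Iteration 1: rows with parent_id in {10} -> tmp (id 11, lvl 1).
Iteration 2: rows with parent_id in {11} -> bob (id 12, lvl 2).
Iteration 3: rows with parent_id in {12} -> usr (id 14, lvl 3).
Iteration 4: no rows with parent_id in {14}; recursion stops.
Total rows emitted: 4.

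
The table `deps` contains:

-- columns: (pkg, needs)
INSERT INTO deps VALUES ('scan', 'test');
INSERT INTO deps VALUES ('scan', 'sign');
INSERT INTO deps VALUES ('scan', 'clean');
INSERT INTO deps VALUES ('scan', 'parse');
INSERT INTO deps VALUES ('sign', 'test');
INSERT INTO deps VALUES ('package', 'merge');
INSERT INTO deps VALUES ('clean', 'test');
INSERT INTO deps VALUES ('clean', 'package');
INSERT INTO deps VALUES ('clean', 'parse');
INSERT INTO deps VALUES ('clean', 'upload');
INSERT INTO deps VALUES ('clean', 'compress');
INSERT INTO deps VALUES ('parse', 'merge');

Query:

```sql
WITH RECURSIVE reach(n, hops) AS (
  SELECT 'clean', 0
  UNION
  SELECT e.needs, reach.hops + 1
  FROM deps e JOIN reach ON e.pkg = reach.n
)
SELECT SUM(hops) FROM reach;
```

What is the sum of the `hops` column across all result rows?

Base: (clean, hops=0).
Iteration 1: edges from {clean} -> (compress, hops=1), (package, hops=1), (parse, hops=1), (test, hops=1), (upload, hops=1).
Iteration 2: edges from {compress,package,parse,test,upload} -> (merge, hops=2). [UNION drops 1 duplicate row(s)]
Iteration 3: no outgoing edges from {merge}; recursion stops.
SUM(hops) = 0 + 1 + 1 + 1 + 1 + 1 + 2 = 7.

7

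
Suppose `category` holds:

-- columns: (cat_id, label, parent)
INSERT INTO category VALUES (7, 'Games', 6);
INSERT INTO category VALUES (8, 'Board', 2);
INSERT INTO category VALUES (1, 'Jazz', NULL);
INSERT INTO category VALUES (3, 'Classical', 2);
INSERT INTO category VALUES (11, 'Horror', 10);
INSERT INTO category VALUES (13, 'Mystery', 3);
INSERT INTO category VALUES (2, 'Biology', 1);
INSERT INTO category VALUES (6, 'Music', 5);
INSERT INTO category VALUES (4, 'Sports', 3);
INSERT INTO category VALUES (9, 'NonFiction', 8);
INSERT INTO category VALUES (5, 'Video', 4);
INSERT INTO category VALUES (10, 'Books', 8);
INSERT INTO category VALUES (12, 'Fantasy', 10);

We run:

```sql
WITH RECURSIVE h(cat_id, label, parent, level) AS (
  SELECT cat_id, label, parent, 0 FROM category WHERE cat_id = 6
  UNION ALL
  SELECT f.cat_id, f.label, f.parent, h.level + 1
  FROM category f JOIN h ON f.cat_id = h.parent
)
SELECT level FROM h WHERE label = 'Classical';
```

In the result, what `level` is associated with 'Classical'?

Base: cat_id=6 (Music), parent=5, level 0.
Iteration 1: join on cat_id=5 -> Video (id 5, parent=4, level 1).
Iteration 2: join on cat_id=4 -> Sports (id 4, parent=3, level 2).
Iteration 3: join on cat_id=3 -> Classical (id 3, parent=2, level 3).
Iteration 4: join on cat_id=2 -> Biology (id 2, parent=1, level 4).
Iteration 5: join on cat_id=1 -> Jazz (id 1, parent=NULL, level 5).
Iteration 6: parent is NULL; no match; recursion stops.

3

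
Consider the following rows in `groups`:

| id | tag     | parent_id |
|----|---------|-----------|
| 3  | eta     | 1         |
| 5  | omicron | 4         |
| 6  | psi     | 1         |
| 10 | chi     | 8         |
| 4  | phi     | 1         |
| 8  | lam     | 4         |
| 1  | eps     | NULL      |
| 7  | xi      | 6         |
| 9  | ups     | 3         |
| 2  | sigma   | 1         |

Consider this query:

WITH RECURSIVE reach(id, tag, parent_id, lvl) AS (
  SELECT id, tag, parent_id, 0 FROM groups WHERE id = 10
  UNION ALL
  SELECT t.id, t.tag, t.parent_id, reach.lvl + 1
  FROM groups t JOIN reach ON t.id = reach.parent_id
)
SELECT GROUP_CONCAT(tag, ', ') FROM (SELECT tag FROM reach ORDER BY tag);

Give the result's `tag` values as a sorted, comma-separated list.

chi, eps, lam, phi

Base: id=10 (chi), parent_id=8, lvl 0.
Iteration 1: join on id=8 -> lam (id 8, parent_id=4, lvl 1).
Iteration 2: join on id=4 -> phi (id 4, parent_id=1, lvl 2).
Iteration 3: join on id=1 -> eps (id 1, parent_id=NULL, lvl 3).
Iteration 4: parent_id is NULL; no match; recursion stops.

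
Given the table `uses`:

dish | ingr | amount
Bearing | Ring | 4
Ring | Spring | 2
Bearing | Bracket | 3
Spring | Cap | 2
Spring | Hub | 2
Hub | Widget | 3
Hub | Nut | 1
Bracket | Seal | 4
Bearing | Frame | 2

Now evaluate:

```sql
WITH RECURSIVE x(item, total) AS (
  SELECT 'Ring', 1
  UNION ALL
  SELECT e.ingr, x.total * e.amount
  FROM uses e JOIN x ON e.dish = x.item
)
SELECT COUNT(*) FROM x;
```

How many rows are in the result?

6

Base: (Ring, total=1).
Iteration 1: components of {Ring} -> Spring = 1*2 = 2.
Iteration 2: components of {Spring} -> Cap = 2*2 = 4, Hub = 2*2 = 4.
Iteration 3: components of {Cap,Hub} -> Nut = 4*1 = 4, Widget = 4*3 = 12.
Iteration 4: no further components; recursion stops.
Total rows emitted: 6.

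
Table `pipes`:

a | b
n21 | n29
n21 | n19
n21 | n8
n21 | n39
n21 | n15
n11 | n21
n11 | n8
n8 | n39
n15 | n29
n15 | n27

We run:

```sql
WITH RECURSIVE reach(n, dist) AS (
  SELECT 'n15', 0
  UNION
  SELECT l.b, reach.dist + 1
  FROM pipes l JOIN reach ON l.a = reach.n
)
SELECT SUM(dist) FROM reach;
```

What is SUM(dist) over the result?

2

Base: (n15, dist=0).
Iteration 1: edges from {n15} -> (n27, dist=1), (n29, dist=1).
Iteration 2: no outgoing edges from {n27,n29}; recursion stops.
SUM(dist) = 0 + 1 + 1 = 2.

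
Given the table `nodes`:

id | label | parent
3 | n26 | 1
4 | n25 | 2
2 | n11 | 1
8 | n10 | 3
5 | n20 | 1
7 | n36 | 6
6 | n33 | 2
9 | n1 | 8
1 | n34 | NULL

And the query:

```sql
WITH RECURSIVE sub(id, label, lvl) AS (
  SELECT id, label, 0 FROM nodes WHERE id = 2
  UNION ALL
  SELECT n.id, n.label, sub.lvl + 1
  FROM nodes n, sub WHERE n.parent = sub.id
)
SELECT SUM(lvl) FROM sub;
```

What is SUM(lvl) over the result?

4

Base: id=2 (n11) at lvl 0.
Iteration 1: rows with parent in {2} -> n25 (id 4, lvl 1), n33 (id 6, lvl 1).
Iteration 2: rows with parent in {4,6} -> n36 (id 7, lvl 2).
Iteration 3: no rows with parent in {7}; recursion stops.
SUM(lvl) = 0 + 1 + 1 + 2 = 4.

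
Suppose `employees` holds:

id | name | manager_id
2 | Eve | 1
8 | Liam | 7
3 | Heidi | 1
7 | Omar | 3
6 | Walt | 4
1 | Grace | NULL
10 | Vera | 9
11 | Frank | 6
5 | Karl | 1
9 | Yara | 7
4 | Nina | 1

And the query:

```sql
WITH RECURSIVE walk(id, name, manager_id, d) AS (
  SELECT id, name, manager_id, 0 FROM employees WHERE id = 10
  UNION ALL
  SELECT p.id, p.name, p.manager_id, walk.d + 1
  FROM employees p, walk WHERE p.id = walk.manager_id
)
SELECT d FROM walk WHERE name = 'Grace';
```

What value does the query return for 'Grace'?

4

Base: id=10 (Vera), manager_id=9, d 0.
Iteration 1: join on id=9 -> Yara (id 9, manager_id=7, d 1).
Iteration 2: join on id=7 -> Omar (id 7, manager_id=3, d 2).
Iteration 3: join on id=3 -> Heidi (id 3, manager_id=1, d 3).
Iteration 4: join on id=1 -> Grace (id 1, manager_id=NULL, d 4).
Iteration 5: manager_id is NULL; no match; recursion stops.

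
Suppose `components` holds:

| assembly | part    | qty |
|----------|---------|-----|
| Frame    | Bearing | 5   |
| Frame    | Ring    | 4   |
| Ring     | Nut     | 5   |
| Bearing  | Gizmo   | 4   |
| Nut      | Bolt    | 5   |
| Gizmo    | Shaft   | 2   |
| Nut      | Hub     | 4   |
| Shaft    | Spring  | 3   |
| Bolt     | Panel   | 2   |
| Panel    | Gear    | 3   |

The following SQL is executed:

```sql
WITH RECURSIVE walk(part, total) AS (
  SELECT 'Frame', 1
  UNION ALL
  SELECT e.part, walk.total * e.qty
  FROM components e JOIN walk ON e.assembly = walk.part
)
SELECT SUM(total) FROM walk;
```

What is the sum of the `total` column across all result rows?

Base: (Frame, total=1).
Iteration 1: components of {Frame} -> Bearing = 1*5 = 5, Ring = 1*4 = 4.
Iteration 2: components of {Bearing,Ring} -> Gizmo = 5*4 = 20, Nut = 4*5 = 20.
Iteration 3: components of {Gizmo,Nut} -> Bolt = 20*5 = 100, Hub = 20*4 = 80, Shaft = 20*2 = 40.
Iteration 4: components of {Bolt,Hub,Shaft} -> Panel = 100*2 = 200, Spring = 40*3 = 120.
Iteration 5: components of {Panel,Spring} -> Gear = 200*3 = 600.
Iteration 6: no further components; recursion stops.
SUM(total) = 1 + 5 + 4 + 20 + 20 + 40 + 100 + 80 + 120 + 200 + 600 = 1190.

1190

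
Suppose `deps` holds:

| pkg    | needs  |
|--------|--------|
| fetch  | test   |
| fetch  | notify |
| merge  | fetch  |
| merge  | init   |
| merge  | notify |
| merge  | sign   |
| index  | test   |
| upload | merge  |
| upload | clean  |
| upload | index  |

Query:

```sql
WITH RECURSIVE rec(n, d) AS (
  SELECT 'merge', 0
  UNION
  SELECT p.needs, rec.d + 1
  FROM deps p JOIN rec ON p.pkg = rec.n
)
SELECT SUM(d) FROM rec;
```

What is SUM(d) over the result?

8

Base: (merge, d=0).
Iteration 1: edges from {merge} -> (fetch, d=1), (init, d=1), (notify, d=1), (sign, d=1).
Iteration 2: edges from {fetch,init,notify,sign} -> (notify, d=2), (test, d=2).
Iteration 3: no outgoing edges from {notify,test}; recursion stops.
SUM(d) = 0 + 1 + 1 + 1 + 1 + 2 + 2 = 8.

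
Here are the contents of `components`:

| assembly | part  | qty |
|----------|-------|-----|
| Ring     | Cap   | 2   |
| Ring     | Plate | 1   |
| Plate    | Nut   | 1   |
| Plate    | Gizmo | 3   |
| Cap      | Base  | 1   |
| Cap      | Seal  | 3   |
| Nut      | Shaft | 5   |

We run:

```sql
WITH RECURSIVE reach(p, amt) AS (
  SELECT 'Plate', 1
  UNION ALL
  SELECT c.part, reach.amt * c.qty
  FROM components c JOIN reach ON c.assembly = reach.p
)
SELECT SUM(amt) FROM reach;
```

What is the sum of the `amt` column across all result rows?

10

Base: (Plate, amt=1).
Iteration 1: components of {Plate} -> Gizmo = 1*3 = 3, Nut = 1*1 = 1.
Iteration 2: components of {Gizmo,Nut} -> Shaft = 1*5 = 5.
Iteration 3: no further components; recursion stops.
SUM(amt) = 1 + 1 + 3 + 5 = 10.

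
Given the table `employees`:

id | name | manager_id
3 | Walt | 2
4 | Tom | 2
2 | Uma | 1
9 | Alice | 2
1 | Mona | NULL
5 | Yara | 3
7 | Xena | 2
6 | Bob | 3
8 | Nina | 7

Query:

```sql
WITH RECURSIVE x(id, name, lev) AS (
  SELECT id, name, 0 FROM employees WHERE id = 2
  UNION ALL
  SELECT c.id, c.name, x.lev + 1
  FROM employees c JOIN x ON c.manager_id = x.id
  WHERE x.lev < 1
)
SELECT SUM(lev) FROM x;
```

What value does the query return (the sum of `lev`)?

Base: id=2 (Uma) at lev 0.
Iteration 1: rows with manager_id in {2} -> Walt (id 3, lev 1), Tom (id 4, lev 1), Xena (id 7, lev 1), Alice (id 9, lev 1).
Iteration 2: lev < 1 fails for all current rows; recursion stops.
SUM(lev) = 0 + 1 + 1 + 1 + 1 = 4.

4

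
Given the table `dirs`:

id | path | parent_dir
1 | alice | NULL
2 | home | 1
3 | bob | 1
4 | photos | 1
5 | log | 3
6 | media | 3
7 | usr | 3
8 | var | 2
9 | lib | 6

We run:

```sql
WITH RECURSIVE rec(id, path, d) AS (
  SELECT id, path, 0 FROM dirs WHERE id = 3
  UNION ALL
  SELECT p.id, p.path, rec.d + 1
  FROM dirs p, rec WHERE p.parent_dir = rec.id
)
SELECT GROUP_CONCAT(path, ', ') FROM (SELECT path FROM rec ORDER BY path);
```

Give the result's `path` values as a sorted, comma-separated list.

bob, lib, log, media, usr

Base: id=3 (bob) at d 0.
Iteration 1: rows with parent_dir in {3} -> log (id 5, d 1), media (id 6, d 1), usr (id 7, d 1).
Iteration 2: rows with parent_dir in {5,6,7} -> lib (id 9, d 2).
Iteration 3: no rows with parent_dir in {9}; recursion stops.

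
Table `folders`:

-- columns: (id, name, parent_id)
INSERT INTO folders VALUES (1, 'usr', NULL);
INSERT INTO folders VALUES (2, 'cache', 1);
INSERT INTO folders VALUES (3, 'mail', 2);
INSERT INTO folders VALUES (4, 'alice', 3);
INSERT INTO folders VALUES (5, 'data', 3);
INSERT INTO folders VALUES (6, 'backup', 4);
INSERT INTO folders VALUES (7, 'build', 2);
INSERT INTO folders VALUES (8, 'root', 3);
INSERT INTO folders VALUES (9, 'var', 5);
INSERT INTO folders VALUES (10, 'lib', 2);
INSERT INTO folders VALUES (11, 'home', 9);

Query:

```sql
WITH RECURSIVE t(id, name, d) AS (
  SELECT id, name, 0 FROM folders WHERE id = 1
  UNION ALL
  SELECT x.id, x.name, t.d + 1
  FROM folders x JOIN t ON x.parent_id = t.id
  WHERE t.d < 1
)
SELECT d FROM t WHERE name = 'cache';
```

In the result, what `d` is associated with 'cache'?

Base: id=1 (usr) at d 0.
Iteration 1: rows with parent_id in {1} -> cache (id 2, d 1).
Iteration 2: d < 1 fails for all current rows; recursion stops.

1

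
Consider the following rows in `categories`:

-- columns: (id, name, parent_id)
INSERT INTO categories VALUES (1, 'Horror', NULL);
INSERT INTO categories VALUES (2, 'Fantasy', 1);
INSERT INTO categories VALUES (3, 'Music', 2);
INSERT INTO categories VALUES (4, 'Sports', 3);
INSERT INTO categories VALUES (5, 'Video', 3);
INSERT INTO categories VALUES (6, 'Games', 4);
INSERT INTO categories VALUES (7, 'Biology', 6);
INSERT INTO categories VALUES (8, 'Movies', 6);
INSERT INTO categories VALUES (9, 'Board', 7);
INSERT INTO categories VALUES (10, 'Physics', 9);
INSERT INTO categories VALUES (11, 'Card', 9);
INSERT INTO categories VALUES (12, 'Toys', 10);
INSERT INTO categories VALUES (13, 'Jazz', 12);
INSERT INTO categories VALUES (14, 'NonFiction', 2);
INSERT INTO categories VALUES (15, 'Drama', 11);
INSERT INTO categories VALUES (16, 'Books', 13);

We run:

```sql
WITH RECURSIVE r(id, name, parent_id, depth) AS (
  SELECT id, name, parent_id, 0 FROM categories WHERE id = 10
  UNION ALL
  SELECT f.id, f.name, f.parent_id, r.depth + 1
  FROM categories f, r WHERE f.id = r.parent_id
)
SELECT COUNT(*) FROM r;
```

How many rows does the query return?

8

Base: id=10 (Physics), parent_id=9, depth 0.
Iteration 1: join on id=9 -> Board (id 9, parent_id=7, depth 1).
Iteration 2: join on id=7 -> Biology (id 7, parent_id=6, depth 2).
Iteration 3: join on id=6 -> Games (id 6, parent_id=4, depth 3).
Iteration 4: join on id=4 -> Sports (id 4, parent_id=3, depth 4).
Iteration 5: join on id=3 -> Music (id 3, parent_id=2, depth 5).
Iteration 6: join on id=2 -> Fantasy (id 2, parent_id=1, depth 6).
Iteration 7: join on id=1 -> Horror (id 1, parent_id=NULL, depth 7).
Iteration 8: parent_id is NULL; no match; recursion stops.
Total rows emitted: 8.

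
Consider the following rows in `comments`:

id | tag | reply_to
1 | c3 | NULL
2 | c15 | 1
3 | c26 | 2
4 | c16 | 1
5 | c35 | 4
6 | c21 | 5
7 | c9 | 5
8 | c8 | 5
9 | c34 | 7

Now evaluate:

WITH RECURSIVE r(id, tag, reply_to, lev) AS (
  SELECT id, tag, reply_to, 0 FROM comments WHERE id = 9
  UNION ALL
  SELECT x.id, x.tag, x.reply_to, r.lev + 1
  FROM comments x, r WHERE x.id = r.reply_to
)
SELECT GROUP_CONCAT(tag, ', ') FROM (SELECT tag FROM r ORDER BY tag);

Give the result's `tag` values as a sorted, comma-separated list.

Base: id=9 (c34), reply_to=7, lev 0.
Iteration 1: join on id=7 -> c9 (id 7, reply_to=5, lev 1).
Iteration 2: join on id=5 -> c35 (id 5, reply_to=4, lev 2).
Iteration 3: join on id=4 -> c16 (id 4, reply_to=1, lev 3).
Iteration 4: join on id=1 -> c3 (id 1, reply_to=NULL, lev 4).
Iteration 5: reply_to is NULL; no match; recursion stops.

c16, c3, c34, c35, c9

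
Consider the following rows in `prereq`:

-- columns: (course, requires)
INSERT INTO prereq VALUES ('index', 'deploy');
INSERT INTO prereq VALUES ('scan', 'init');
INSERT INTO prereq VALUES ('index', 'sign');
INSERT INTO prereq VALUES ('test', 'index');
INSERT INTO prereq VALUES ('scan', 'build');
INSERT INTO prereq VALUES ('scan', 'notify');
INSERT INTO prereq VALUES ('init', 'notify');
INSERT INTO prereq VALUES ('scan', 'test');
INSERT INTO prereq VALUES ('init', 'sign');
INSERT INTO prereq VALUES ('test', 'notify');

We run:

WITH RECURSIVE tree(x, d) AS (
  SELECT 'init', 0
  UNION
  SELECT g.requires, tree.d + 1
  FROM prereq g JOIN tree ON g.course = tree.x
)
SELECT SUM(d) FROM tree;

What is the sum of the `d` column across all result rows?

2

Base: (init, d=0).
Iteration 1: edges from {init} -> (notify, d=1), (sign, d=1).
Iteration 2: no outgoing edges from {notify,sign}; recursion stops.
SUM(d) = 0 + 1 + 1 = 2.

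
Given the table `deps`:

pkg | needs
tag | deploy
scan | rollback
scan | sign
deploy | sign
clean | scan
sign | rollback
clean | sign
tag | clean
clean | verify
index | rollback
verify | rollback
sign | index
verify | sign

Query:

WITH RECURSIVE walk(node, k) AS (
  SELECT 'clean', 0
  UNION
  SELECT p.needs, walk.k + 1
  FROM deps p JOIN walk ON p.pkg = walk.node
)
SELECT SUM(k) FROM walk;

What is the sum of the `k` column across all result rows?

19

Base: (clean, k=0).
Iteration 1: edges from {clean} -> (scan, k=1), (sign, k=1), (verify, k=1).
Iteration 2: edges from {scan,sign,verify} -> (index, k=2), (rollback, k=2), (sign, k=2). [UNION drops 3 duplicate row(s)]
Iteration 3: edges from {index,rollback,sign} -> (index, k=3), (rollback, k=3). [UNION drops 1 duplicate row(s)]
Iteration 4: edges from {index,rollback} -> (rollback, k=4).
Iteration 5: no outgoing edges from {rollback}; recursion stops.
SUM(k) = 0 + 1 + 1 + 1 + 2 + 2 + 2 + 3 + 3 + 4 = 19.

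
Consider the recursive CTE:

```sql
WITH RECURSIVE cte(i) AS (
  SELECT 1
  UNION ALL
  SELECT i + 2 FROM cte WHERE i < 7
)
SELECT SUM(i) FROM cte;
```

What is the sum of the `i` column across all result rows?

16

Base: i=1.
Iteration 1: 1 < 7 holds -> i = 1 + 2 = 3.
Iteration 2: 3 < 7 holds -> i = 3 + 2 = 5.
Iteration 3: 5 < 7 holds -> i = 5 + 2 = 7.
Iteration 4: 7 < 7 fails; recursion stops.
SUM(i) = 1 + 3 + 5 + 7 = 16.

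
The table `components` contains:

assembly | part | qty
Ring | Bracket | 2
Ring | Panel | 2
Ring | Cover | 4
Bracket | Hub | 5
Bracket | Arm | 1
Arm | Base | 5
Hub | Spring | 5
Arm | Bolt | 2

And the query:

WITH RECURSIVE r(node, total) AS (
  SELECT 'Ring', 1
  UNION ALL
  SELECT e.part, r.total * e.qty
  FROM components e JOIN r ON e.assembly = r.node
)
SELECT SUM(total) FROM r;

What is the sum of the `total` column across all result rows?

Base: (Ring, total=1).
Iteration 1: components of {Ring} -> Bracket = 1*2 = 2, Cover = 1*4 = 4, Panel = 1*2 = 2.
Iteration 2: components of {Bracket,Cover,Panel} -> Arm = 2*1 = 2, Hub = 2*5 = 10.
Iteration 3: components of {Arm,Hub} -> Base = 2*5 = 10, Bolt = 2*2 = 4, Spring = 10*5 = 50.
Iteration 4: no further components; recursion stops.
SUM(total) = 1 + 2 + 2 + 4 + 10 + 2 + 50 + 10 + 4 = 85.

85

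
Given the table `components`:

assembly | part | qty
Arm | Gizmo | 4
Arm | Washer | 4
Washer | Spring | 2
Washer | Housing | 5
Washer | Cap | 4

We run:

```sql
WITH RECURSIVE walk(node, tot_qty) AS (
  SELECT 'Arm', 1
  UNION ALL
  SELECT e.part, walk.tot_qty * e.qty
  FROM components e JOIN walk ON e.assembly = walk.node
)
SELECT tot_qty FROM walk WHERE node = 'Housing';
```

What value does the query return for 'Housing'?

20

Base: (Arm, tot_qty=1).
Iteration 1: components of {Arm} -> Gizmo = 1*4 = 4, Washer = 1*4 = 4.
Iteration 2: components of {Gizmo,Washer} -> Cap = 4*4 = 16, Housing = 4*5 = 20, Spring = 4*2 = 8.
Iteration 3: no further components; recursion stops.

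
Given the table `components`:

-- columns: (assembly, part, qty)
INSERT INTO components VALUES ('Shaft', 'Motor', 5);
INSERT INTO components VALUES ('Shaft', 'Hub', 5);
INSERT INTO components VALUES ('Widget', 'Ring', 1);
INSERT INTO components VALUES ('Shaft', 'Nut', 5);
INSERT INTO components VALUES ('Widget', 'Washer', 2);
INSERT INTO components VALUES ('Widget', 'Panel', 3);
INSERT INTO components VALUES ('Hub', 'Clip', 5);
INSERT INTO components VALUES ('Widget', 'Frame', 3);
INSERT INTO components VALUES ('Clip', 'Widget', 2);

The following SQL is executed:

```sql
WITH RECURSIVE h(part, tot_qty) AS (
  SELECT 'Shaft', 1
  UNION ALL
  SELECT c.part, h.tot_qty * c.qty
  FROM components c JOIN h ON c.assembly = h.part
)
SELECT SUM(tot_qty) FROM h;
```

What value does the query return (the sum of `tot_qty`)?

Base: (Shaft, tot_qty=1).
Iteration 1: components of {Shaft} -> Hub = 1*5 = 5, Motor = 1*5 = 5, Nut = 1*5 = 5.
Iteration 2: components of {Hub,Motor,Nut} -> Clip = 5*5 = 25.
Iteration 3: components of {Clip} -> Widget = 25*2 = 50.
Iteration 4: components of {Widget} -> Frame = 50*3 = 150, Panel = 50*3 = 150, Ring = 50*1 = 50, Washer = 50*2 = 100.
Iteration 5: no further components; recursion stops.
SUM(tot_qty) = 1 + 5 + 5 + 5 + 25 + 50 + 150 + 50 + 150 + 100 = 541.

541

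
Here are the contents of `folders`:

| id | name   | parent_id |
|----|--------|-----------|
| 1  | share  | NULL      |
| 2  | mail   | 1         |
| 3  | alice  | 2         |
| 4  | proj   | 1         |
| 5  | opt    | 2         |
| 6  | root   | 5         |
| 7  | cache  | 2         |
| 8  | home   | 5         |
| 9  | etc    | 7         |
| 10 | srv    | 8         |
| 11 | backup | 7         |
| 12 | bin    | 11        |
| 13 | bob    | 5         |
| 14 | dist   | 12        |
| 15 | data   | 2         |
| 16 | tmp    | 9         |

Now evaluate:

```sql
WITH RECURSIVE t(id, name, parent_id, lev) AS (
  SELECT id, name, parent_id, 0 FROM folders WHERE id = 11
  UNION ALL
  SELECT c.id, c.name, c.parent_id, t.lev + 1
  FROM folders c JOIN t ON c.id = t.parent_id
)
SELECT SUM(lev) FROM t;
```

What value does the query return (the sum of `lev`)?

Base: id=11 (backup), parent_id=7, lev 0.
Iteration 1: join on id=7 -> cache (id 7, parent_id=2, lev 1).
Iteration 2: join on id=2 -> mail (id 2, parent_id=1, lev 2).
Iteration 3: join on id=1 -> share (id 1, parent_id=NULL, lev 3).
Iteration 4: parent_id is NULL; no match; recursion stops.
SUM(lev) = 0 + 1 + 2 + 3 = 6.

6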